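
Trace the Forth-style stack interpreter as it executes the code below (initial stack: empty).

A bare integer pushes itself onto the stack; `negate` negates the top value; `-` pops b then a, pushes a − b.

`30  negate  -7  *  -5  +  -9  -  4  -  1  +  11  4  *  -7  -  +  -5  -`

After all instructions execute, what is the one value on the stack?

30     → 30
negate → -30
-7     → -30 -7
*      → 210
-5     → 210 -5
+      → 205
-9     → 205 -9
-      → 214
4      → 214 4
-      → 210
1      → 210 1
+      → 211
11     → 211 11
4      → 211 11 4
*      → 211 44
-7     → 211 44 -7
-      → 211 51
+      → 262
-5     → 262 -5
-      → 267

267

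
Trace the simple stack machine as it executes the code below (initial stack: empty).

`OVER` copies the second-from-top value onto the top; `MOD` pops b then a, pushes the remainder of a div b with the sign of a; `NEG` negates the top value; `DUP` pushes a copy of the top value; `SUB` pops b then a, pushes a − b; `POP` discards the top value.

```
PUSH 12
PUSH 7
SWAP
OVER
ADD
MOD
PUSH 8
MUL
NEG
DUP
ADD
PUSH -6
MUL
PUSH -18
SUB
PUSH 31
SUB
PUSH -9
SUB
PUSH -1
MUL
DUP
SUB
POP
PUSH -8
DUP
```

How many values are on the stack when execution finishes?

2

PUSH 12  → 12
PUSH 7   → 12 7
SWAP     → 7 12
OVER     → 7 12 7
ADD      → 7 19
MOD      → 7
PUSH 8   → 7 8
MUL      → 56
NEG      → -56
DUP      → -56 -56
ADD      → -112
PUSH -6  → -112 -6
MUL      → 672
PUSH -18 → 672 -18
SUB      → 690
PUSH 31  → 690 31
SUB      → 659
PUSH -9  → 659 -9
SUB      → 668
PUSH -1  → 668 -1
MUL      → -668
DUP      → -668 -668
SUB      → 0
POP      → (empty)
PUSH -8  → -8
DUP      → -8 -8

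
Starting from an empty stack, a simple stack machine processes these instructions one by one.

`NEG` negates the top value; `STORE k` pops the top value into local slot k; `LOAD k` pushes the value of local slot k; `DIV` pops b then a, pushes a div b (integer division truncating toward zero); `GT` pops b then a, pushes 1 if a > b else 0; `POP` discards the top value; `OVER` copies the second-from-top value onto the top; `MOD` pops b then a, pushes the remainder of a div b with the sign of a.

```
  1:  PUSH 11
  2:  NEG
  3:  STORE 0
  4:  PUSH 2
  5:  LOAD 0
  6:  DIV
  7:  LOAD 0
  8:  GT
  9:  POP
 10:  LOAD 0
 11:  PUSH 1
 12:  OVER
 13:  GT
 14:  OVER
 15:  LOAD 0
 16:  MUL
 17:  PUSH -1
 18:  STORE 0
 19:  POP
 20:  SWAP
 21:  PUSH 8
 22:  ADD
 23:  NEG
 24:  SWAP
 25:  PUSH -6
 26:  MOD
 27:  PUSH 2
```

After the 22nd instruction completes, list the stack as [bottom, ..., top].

PUSH 11 : 11
NEG     : -11
STORE 0 : (empty)
PUSH 2  : 2
LOAD 0  : 2 -11
DIV     : 0
LOAD 0  : 0 -11
GT      : 1
POP     : (empty)
LOAD 0  : -11
PUSH 1  : -11 1
OVER    : -11 1 -11
GT      : -11 1
OVER    : -11 1 -11
LOAD 0  : -11 1 -11 -11
MUL     : -11 1 121
PUSH -1 : -11 1 121 -1
STORE 0 : -11 1 121
POP     : -11 1
SWAP    : 1 -11
PUSH 8  : 1 -11 8
ADD     : 1 -3

[1, -3]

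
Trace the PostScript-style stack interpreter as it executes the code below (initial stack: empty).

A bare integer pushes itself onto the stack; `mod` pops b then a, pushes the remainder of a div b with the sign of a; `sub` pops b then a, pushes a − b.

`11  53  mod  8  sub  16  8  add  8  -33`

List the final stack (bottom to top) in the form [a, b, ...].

11  -> [11]
53  -> [11, 53]
mod -> [11]
8   -> [11, 8]
sub -> [3]
16  -> [3, 16]
8   -> [3, 16, 8]
add -> [3, 24]
8   -> [3, 24, 8]
-33 -> [3, 24, 8, -33]

[3, 24, 8, -33]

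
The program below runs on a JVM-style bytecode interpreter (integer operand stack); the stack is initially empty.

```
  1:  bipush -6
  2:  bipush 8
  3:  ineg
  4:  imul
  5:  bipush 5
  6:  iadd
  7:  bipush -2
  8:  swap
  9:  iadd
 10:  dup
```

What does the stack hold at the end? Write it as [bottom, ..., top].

[51, 51]

bipush -6 → -6
bipush 8  → -6 8
ineg      → -6 -8
imul      → 48
bipush 5  → 48 5
iadd      → 53
bipush -2 → 53 -2
swap      → -2 53
iadd      → 51
dup       → 51 51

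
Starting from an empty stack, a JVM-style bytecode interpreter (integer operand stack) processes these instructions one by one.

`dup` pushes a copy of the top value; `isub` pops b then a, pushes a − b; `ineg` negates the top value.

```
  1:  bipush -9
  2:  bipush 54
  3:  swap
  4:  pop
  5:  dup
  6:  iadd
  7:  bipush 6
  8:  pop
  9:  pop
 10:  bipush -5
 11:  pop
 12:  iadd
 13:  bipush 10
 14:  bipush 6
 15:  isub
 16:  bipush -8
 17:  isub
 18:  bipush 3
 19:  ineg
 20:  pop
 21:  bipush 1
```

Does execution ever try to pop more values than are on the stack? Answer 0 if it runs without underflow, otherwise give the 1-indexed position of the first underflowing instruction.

bipush -9  -9
bipush 54  -9 54
swap       54 -9
pop        54
dup        54 54
iadd       108
bipush 6   108 6
pop        108
pop        (empty)
bipush -5  -5
pop        (empty)
iadd  — needs 2 operands, stack has 0 → underflow

12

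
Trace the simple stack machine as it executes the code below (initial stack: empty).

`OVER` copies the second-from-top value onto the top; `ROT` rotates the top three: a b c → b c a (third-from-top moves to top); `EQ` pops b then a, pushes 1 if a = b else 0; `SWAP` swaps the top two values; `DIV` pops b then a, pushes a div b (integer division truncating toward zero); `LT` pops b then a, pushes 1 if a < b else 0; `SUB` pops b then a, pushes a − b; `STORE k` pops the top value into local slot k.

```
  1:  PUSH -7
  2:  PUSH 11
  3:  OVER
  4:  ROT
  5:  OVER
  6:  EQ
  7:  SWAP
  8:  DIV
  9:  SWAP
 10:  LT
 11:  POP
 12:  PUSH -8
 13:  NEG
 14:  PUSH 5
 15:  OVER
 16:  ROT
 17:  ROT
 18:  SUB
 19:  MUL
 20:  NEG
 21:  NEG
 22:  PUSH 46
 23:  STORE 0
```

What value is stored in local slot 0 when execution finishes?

PUSH -7 → [-7]
PUSH 11 → [-7, 11]
OVER    → [-7, 11, -7]
ROT     → [11, -7, -7]
OVER    → [11, -7, -7, -7]
EQ      → [11, -7, 1]
SWAP    → [11, 1, -7]
DIV     → [11, 0]
SWAP    → [0, 11]
LT      → [1]
POP     → []
PUSH -8 → [-8]
NEG     → [8]
PUSH 5  → [8, 5]
OVER    → [8, 5, 8]
ROT     → [5, 8, 8]
ROT     → [8, 8, 5]
SUB     → [8, 3]
MUL     → [24]
NEG     → [-24]
NEG     → [24]
PUSH 46 → [24, 46]
STORE 0 → [24]

46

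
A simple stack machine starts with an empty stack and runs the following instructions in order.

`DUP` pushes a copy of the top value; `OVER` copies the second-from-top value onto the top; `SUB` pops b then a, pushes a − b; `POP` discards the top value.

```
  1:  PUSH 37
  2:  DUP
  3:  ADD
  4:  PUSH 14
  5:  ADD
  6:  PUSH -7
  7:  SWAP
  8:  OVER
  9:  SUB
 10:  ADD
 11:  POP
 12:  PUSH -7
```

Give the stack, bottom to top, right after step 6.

PUSH 37 → [37]
DUP     → [37, 37]
ADD     → [74]
PUSH 14 → [74, 14]
ADD     → [88]
PUSH -7 → [88, -7]

[88, -7]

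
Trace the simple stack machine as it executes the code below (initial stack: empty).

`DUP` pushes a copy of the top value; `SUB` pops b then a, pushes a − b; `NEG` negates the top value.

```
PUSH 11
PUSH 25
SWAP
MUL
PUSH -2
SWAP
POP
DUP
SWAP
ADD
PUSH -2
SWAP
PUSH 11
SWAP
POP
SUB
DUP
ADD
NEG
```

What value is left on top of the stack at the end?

26

PUSH 11 → [11]
PUSH 25 → [11, 25]
SWAP    → [25, 11]
MUL     → [275]
PUSH -2 → [275, -2]
SWAP    → [-2, 275]
POP     → [-2]
DUP     → [-2, -2]
SWAP    → [-2, -2]
ADD     → [-4]
PUSH -2 → [-4, -2]
SWAP    → [-2, -4]
PUSH 11 → [-2, -4, 11]
SWAP    → [-2, 11, -4]
POP     → [-2, 11]
SUB     → [-13]
DUP     → [-13, -13]
ADD     → [-26]
NEG     → [26]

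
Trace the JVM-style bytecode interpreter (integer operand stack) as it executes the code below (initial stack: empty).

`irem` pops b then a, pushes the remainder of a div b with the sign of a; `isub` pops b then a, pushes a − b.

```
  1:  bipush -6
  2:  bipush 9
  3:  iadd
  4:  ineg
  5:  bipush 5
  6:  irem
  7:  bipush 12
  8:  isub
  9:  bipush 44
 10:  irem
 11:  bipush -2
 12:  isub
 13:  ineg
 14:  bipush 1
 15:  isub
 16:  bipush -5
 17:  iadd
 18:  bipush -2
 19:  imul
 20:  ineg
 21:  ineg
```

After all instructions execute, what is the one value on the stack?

-14

bipush -6 -> [-6]
bipush 9  -> [-6, 9]
iadd      -> [3]
ineg      -> [-3]
bipush 5  -> [-3, 5]
irem      -> [-3]
bipush 12 -> [-3, 12]
isub      -> [-15]
bipush 44 -> [-15, 44]
irem      -> [-15]
bipush -2 -> [-15, -2]
isub      -> [-13]
ineg      -> [13]
bipush 1  -> [13, 1]
isub      -> [12]
bipush -5 -> [12, -5]
iadd      -> [7]
bipush -2 -> [7, -2]
imul      -> [-14]
ineg      -> [14]
ineg      -> [-14]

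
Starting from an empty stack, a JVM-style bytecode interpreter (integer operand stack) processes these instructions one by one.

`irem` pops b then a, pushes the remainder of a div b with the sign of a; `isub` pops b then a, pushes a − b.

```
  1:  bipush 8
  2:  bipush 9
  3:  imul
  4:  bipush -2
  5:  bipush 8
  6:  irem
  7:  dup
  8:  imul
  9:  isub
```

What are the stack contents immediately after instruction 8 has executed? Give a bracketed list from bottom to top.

bipush 8  : 8
bipush 9  : 8 9
imul      : 72
bipush -2 : 72 -2
bipush 8  : 72 -2 8
irem      : 72 -2
dup       : 72 -2 -2
imul      : 72 4

[72, 4]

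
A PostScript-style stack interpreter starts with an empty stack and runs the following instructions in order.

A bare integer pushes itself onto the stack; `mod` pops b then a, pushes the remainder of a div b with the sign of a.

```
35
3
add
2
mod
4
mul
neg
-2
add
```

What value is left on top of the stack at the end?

-2

35  -> 35
3   -> 35 3
add -> 38
2   -> 38 2
mod -> 0
4   -> 0 4
mul -> 0
neg -> 0
-2  -> 0 -2
add -> -2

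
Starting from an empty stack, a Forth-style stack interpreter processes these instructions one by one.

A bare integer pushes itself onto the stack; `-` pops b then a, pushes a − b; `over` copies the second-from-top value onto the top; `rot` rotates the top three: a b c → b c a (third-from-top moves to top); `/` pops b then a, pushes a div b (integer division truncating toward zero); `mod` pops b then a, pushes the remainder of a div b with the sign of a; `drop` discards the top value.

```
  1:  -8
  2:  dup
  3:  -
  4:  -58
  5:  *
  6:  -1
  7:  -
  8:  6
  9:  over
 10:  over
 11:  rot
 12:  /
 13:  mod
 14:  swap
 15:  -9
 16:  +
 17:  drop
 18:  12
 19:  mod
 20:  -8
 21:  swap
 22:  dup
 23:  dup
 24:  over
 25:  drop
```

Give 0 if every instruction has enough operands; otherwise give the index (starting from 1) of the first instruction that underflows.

-8   → [-8]
dup  → [-8, -8]
-    → [0]
-58  → [0, -58]
*    → [0]
-1   → [0, -1]
-    → [1]
6    → [1, 6]
over → [1, 6, 1]
over → [1, 6, 1, 6]
rot  → [1, 1, 6, 6]
/    → [1, 1, 1]
mod  → [1, 0]
swap → [0, 1]
-9   → [0, 1, -9]
+    → [0, -8]
drop → [0]
12   → [0, 12]
mod  → [0]
-8   → [0, -8]
swap → [-8, 0]
dup  → [-8, 0, 0]
dup  → [-8, 0, 0, 0]
over → [-8, 0, 0, 0, 0]
drop → [-8, 0, 0, 0]

0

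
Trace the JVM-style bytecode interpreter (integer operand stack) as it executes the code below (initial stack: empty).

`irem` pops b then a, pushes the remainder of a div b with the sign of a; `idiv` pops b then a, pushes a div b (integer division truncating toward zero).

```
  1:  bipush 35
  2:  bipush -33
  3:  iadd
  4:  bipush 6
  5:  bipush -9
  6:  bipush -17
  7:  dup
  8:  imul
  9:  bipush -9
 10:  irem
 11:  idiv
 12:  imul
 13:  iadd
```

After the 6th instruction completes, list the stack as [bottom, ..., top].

bipush 35   [35]
bipush -33  [35, -33]
iadd        [2]
bipush 6    [2, 6]
bipush -9   [2, 6, -9]
bipush -17  [2, 6, -9, -17]

[2, 6, -9, -17]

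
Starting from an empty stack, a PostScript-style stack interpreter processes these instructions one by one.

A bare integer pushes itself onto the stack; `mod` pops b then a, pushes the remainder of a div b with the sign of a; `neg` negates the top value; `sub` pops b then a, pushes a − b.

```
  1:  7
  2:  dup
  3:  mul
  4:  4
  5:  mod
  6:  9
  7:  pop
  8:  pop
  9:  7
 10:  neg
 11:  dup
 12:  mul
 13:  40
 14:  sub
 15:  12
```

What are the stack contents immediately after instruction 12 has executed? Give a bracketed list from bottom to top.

[49]

7   -> [7]
dup -> [7, 7]
mul -> [49]
4   -> [49, 4]
mod -> [1]
9   -> [1, 9]
pop -> [1]
pop -> []
7   -> [7]
neg -> [-7]
dup -> [-7, -7]
mul -> [49]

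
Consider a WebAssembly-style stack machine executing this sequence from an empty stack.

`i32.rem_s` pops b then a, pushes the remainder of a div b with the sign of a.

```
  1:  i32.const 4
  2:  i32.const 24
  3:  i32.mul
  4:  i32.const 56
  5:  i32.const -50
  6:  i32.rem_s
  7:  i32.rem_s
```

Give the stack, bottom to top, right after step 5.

i32.const 4   → [4]
i32.const 24  → [4, 24]
i32.mul       → [96]
i32.const 56  → [96, 56]
i32.const -50 → [96, 56, -50]

[96, 56, -50]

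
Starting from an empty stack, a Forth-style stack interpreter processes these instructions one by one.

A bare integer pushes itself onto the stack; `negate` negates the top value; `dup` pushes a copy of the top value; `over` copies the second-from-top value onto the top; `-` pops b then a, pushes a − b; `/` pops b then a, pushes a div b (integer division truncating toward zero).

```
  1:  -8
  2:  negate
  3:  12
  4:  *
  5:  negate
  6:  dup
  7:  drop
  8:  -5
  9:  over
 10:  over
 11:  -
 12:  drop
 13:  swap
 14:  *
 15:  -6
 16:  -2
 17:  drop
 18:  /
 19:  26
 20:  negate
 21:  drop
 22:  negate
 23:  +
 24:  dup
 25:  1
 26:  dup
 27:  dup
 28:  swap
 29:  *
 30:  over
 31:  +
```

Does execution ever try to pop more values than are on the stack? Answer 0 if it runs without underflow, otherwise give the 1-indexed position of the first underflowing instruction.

23

-8     -> [-8]
negate -> [8]
12     -> [8, 12]
*      -> [96]
negate -> [-96]
dup    -> [-96, -96]
drop   -> [-96]
-5     -> [-96, -5]
over   -> [-96, -5, -96]
over   -> [-96, -5, -96, -5]
-      -> [-96, -5, -91]
drop   -> [-96, -5]
swap   -> [-5, -96]
*      -> [480]
-6     -> [480, -6]
-2     -> [480, -6, -2]
drop   -> [480, -6]
/      -> [-80]
26     -> [-80, 26]
negate -> [-80, -26]
drop   -> [-80]
negate -> [80]
+  — needs 2 operands, stack has 1 → underflow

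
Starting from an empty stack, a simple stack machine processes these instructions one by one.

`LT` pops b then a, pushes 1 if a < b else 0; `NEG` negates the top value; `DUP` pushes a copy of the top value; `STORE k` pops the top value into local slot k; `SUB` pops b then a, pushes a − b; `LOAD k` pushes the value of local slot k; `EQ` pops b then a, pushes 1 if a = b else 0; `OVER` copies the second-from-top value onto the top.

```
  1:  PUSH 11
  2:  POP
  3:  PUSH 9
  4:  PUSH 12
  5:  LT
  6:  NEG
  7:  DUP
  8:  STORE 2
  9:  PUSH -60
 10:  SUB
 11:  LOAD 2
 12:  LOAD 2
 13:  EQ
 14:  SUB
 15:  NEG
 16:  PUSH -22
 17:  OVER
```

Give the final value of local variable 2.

PUSH 11  → 11
POP      → (empty)
PUSH 9   → 9
PUSH 12  → 9 12
LT       → 1
NEG      → -1
DUP      → -1 -1
STORE 2  → -1
PUSH -60 → -1 -60
SUB      → 59
LOAD 2   → 59 -1
LOAD 2   → 59 -1 -1
EQ       → 59 1
SUB      → 58
NEG      → -58
PUSH -22 → -58 -22
OVER     → -58 -22 -58

-1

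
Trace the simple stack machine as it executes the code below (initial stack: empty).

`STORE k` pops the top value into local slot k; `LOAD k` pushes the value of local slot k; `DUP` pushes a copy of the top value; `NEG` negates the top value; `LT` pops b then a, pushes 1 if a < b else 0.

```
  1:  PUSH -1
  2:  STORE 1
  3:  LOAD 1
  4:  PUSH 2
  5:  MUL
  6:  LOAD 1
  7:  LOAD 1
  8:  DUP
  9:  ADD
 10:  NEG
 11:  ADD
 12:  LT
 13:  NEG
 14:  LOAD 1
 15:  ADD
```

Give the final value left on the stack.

-2

PUSH -1 : -1
STORE 1 : (empty)
LOAD 1  : -1
PUSH 2  : -1 2
MUL     : -2
LOAD 1  : -2 -1
LOAD 1  : -2 -1 -1
DUP     : -2 -1 -1 -1
ADD     : -2 -1 -2
NEG     : -2 -1 2
ADD     : -2 1
LT      : 1
NEG     : -1
LOAD 1  : -1 -1
ADD     : -2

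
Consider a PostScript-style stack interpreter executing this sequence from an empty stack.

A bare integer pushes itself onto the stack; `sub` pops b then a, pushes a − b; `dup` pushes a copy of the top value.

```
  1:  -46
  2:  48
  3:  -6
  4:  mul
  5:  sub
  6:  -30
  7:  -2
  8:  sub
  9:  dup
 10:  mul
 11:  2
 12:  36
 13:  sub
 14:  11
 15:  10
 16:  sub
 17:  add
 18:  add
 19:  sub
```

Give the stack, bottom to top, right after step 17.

-46 -> -46
48  -> -46 48
-6  -> -46 48 -6
mul -> -46 -288
sub -> 242
-30 -> 242 -30
-2  -> 242 -30 -2
sub -> 242 -28
dup -> 242 -28 -28
mul -> 242 784
2   -> 242 784 2
36  -> 242 784 2 36
sub -> 242 784 -34
11  -> 242 784 -34 11
10  -> 242 784 -34 11 10
sub -> 242 784 -34 1
add -> 242 784 -33

[242, 784, -33]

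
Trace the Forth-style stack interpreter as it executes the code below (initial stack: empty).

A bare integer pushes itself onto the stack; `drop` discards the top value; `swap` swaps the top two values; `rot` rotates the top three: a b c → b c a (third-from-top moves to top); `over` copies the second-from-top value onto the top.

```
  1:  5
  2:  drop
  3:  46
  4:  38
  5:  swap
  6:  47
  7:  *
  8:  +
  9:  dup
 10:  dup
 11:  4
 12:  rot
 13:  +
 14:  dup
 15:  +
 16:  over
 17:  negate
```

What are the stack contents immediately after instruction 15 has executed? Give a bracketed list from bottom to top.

[2200, 2200, 4408]

5     5
drop  (empty)
46    46
38    46 38
swap  38 46
47    38 46 47
*     38 2162
+     2200
dup   2200 2200
dup   2200 2200 2200
4     2200 2200 2200 4
rot   2200 2200 4 2200
+     2200 2200 2204
dup   2200 2200 2204 2204
+     2200 2200 4408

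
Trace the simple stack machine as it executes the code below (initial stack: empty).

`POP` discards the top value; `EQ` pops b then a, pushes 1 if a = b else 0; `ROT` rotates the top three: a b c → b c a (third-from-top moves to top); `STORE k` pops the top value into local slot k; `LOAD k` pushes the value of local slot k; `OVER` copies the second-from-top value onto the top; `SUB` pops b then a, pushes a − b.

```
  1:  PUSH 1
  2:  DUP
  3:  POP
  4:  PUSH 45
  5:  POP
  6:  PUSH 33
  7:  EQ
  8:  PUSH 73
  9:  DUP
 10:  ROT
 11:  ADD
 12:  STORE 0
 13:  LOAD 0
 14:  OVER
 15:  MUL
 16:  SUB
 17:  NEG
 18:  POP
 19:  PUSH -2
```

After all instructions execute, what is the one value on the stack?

PUSH 1  -> [1]
DUP     -> [1, 1]
POP     -> [1]
PUSH 45 -> [1, 45]
POP     -> [1]
PUSH 33 -> [1, 33]
EQ      -> [0]
PUSH 73 -> [0, 73]
DUP     -> [0, 73, 73]
ROT     -> [73, 73, 0]
ADD     -> [73, 73]
STORE 0 -> [73]
LOAD 0  -> [73, 73]
OVER    -> [73, 73, 73]
MUL     -> [73, 5329]
SUB     -> [-5256]
NEG     -> [5256]
POP     -> []
PUSH -2 -> [-2]

-2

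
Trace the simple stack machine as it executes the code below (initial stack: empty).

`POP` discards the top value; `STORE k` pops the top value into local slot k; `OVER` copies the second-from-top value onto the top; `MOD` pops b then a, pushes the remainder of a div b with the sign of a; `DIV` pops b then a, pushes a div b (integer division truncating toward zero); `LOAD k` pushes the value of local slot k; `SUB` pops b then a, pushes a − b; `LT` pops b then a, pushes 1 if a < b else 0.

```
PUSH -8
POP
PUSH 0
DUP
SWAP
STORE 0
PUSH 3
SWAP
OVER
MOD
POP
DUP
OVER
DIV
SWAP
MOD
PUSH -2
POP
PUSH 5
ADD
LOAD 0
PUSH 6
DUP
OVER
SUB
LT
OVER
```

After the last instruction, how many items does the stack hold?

PUSH -8 : [-8]
POP     : []
PUSH 0  : [0]
DUP     : [0, 0]
SWAP    : [0, 0]
STORE 0 : [0]
PUSH 3  : [0, 3]
SWAP    : [3, 0]
OVER    : [3, 0, 3]
MOD     : [3, 0]
POP     : [3]
DUP     : [3, 3]
OVER    : [3, 3, 3]
DIV     : [3, 1]
SWAP    : [1, 3]
MOD     : [1]
PUSH -2 : [1, -2]
POP     : [1]
PUSH 5  : [1, 5]
ADD     : [6]
LOAD 0  : [6, 0]
PUSH 6  : [6, 0, 6]
DUP     : [6, 0, 6, 6]
OVER    : [6, 0, 6, 6, 6]
SUB     : [6, 0, 6, 0]
LT      : [6, 0, 0]
OVER    : [6, 0, 0, 0]

4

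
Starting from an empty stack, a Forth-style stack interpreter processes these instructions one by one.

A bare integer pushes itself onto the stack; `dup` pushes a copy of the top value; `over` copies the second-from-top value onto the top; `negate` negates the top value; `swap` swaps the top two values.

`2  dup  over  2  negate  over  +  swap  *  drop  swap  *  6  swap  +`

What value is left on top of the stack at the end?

2       [2]
dup     [2, 2]
over    [2, 2, 2]
2       [2, 2, 2, 2]
negate  [2, 2, 2, -2]
over    [2, 2, 2, -2, 2]
+       [2, 2, 2, 0]
swap    [2, 2, 0, 2]
*       [2, 2, 0]
drop    [2, 2]
swap    [2, 2]
*       [4]
6       [4, 6]
swap    [6, 4]
+       [10]

10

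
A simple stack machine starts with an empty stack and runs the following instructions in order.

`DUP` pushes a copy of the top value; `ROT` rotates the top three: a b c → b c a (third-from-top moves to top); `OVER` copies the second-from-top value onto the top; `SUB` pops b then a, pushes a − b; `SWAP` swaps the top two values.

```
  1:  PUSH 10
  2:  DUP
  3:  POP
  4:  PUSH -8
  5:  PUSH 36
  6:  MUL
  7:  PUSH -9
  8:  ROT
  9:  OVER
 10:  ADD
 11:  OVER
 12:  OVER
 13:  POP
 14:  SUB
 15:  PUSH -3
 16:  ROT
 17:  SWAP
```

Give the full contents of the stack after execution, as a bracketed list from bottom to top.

[-288, 10, -9, -3]

PUSH 10 → [10]
DUP     → [10, 10]
POP     → [10]
PUSH -8 → [10, -8]
PUSH 36 → [10, -8, 36]
MUL     → [10, -288]
PUSH -9 → [10, -288, -9]
ROT     → [-288, -9, 10]
OVER    → [-288, -9, 10, -9]
ADD     → [-288, -9, 1]
OVER    → [-288, -9, 1, -9]
OVER    → [-288, -9, 1, -9, 1]
POP     → [-288, -9, 1, -9]
SUB     → [-288, -9, 10]
PUSH -3 → [-288, -9, 10, -3]
ROT     → [-288, 10, -3, -9]
SWAP    → [-288, 10, -9, -3]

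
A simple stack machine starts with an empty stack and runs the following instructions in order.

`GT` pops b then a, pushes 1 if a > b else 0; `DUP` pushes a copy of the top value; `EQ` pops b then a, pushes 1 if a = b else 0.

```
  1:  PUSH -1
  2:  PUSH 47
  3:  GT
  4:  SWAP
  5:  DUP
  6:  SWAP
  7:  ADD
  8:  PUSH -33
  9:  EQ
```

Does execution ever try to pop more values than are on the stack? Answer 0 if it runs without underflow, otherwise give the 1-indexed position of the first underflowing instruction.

4

PUSH -1  -1
PUSH 47  -1 47
GT       0
SWAP  — needs 2 operands, stack has 1 → underflow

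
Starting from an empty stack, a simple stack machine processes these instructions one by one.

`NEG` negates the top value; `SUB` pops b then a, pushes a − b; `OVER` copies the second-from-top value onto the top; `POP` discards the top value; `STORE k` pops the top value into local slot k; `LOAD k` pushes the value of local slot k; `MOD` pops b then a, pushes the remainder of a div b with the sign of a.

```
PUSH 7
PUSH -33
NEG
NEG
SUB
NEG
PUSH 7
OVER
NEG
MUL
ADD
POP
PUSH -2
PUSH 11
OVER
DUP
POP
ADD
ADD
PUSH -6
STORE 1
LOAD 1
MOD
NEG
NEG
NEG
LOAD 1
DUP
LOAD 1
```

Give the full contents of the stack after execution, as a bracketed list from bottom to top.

[-1, -6, -6, -6]

PUSH 7   → 7
PUSH -33 → 7 -33
NEG      → 7 33
NEG      → 7 -33
SUB      → 40
NEG      → -40
PUSH 7   → -40 7
OVER     → -40 7 -40
NEG      → -40 7 40
MUL      → -40 280
ADD      → 240
POP      → (empty)
PUSH -2  → -2
PUSH 11  → -2 11
OVER     → -2 11 -2
DUP      → -2 11 -2 -2
POP      → -2 11 -2
ADD      → -2 9
ADD      → 7
PUSH -6  → 7 -6
STORE 1  → 7
LOAD 1   → 7 -6
MOD      → 1
NEG      → -1
NEG      → 1
NEG      → -1
LOAD 1   → -1 -6
DUP      → -1 -6 -6
LOAD 1   → -1 -6 -6 -6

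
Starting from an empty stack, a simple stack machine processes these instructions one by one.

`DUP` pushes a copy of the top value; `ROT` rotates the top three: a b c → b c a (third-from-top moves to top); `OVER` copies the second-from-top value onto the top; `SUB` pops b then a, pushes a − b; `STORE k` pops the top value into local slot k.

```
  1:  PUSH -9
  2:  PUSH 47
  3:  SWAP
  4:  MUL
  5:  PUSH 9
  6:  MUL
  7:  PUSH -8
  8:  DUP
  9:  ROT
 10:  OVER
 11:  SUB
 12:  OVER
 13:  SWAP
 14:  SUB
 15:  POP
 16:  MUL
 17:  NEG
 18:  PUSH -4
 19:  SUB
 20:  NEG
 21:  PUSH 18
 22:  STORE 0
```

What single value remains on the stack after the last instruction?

60

PUSH -9  [-9]
PUSH 47  [-9, 47]
SWAP     [47, -9]
MUL      [-423]
PUSH 9   [-423, 9]
MUL      [-3807]
PUSH -8  [-3807, -8]
DUP      [-3807, -8, -8]
ROT      [-8, -8, -3807]
OVER     [-8, -8, -3807, -8]
SUB      [-8, -8, -3799]
OVER     [-8, -8, -3799, -8]
SWAP     [-8, -8, -8, -3799]
SUB      [-8, -8, 3791]
POP      [-8, -8]
MUL      [64]
NEG      [-64]
PUSH -4  [-64, -4]
SUB      [-60]
NEG      [60]
PUSH 18  [60, 18]
STORE 0  [60]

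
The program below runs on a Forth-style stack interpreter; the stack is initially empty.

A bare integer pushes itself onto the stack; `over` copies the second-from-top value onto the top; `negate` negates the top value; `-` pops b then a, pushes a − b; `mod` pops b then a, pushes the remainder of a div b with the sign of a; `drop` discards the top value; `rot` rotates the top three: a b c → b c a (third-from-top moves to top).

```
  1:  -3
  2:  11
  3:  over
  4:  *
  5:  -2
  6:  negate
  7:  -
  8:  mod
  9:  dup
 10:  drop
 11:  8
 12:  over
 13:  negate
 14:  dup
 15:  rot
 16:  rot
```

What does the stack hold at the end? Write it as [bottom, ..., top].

[-3, 3, 8, 3]

-3      [-3]
11      [-3, 11]
over    [-3, 11, -3]
*       [-3, -33]
-2      [-3, -33, -2]
negate  [-3, -33, 2]
-       [-3, -35]
mod     [-3]
dup     [-3, -3]
drop    [-3]
8       [-3, 8]
over    [-3, 8, -3]
negate  [-3, 8, 3]
dup     [-3, 8, 3, 3]
rot     [-3, 3, 3, 8]
rot     [-3, 3, 8, 3]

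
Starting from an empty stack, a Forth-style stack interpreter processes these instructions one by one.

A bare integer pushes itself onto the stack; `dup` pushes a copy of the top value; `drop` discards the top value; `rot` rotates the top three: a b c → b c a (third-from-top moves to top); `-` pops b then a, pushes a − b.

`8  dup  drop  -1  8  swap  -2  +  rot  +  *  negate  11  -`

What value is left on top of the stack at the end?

8      : 8
dup    : 8 8
drop   : 8
-1     : 8 -1
8      : 8 -1 8
swap   : 8 8 -1
-2     : 8 8 -1 -2
+      : 8 8 -3
rot    : 8 -3 8
+      : 8 5
*      : 40
negate : -40
11     : -40 11
-      : -51

-51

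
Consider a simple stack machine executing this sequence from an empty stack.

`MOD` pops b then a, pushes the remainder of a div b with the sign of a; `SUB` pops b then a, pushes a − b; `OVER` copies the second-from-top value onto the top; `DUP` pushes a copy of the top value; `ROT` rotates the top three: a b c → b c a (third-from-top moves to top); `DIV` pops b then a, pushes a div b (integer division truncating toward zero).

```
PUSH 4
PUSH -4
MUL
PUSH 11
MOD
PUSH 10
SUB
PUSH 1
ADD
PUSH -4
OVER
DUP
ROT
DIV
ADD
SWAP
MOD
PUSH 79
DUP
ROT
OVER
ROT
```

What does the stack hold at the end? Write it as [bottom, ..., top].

[79, -11, 79, 79]

PUSH 4  -> [4]
PUSH -4 -> [4, -4]
MUL     -> [-16]
PUSH 11 -> [-16, 11]
MOD     -> [-5]
PUSH 10 -> [-5, 10]
SUB     -> [-15]
PUSH 1  -> [-15, 1]
ADD     -> [-14]
PUSH -4 -> [-14, -4]
OVER    -> [-14, -4, -14]
DUP     -> [-14, -4, -14, -14]
ROT     -> [-14, -14, -14, -4]
DIV     -> [-14, -14, 3]
ADD     -> [-14, -11]
SWAP    -> [-11, -14]
MOD     -> [-11]
PUSH 79 -> [-11, 79]
DUP     -> [-11, 79, 79]
ROT     -> [79, 79, -11]
OVER    -> [79, 79, -11, 79]
ROT     -> [79, -11, 79, 79]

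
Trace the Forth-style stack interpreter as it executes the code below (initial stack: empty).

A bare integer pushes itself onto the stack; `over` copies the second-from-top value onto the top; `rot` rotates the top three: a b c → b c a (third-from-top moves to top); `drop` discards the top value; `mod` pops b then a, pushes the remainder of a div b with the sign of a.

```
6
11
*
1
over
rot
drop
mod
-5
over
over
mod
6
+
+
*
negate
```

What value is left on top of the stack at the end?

-2

6      -> [6]
11     -> [6, 11]
*      -> [66]
1      -> [66, 1]
over   -> [66, 1, 66]
rot    -> [1, 66, 66]
drop   -> [1, 66]
mod    -> [1]
-5     -> [1, -5]
over   -> [1, -5, 1]
over   -> [1, -5, 1, -5]
mod    -> [1, -5, 1]
6      -> [1, -5, 1, 6]
+      -> [1, -5, 7]
+      -> [1, 2]
*      -> [2]
negate -> [-2]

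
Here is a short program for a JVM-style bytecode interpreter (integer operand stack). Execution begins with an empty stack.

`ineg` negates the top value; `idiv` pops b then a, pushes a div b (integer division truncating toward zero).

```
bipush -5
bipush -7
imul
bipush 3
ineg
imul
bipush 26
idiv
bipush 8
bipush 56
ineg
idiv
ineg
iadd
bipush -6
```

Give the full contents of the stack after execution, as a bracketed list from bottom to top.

bipush -5  [-5]
bipush -7  [-5, -7]
imul       [35]
bipush 3   [35, 3]
ineg       [35, -3]
imul       [-105]
bipush 26  [-105, 26]
idiv       [-4]
bipush 8   [-4, 8]
bipush 56  [-4, 8, 56]
ineg       [-4, 8, -56]
idiv       [-4, 0]
ineg       [-4, 0]
iadd       [-4]
bipush -6  [-4, -6]

[-4, -6]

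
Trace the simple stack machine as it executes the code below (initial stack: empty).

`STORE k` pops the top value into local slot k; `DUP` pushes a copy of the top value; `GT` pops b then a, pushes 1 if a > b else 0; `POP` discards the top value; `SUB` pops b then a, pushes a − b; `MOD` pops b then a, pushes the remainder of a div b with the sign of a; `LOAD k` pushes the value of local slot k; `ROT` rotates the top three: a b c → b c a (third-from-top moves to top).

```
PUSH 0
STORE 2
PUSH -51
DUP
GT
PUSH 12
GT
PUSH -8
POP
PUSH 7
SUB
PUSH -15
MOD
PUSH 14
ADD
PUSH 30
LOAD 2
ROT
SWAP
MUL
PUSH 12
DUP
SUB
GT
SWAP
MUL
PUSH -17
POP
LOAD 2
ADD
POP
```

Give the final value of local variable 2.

PUSH 0   : 0
STORE 2  : (empty)
PUSH -51 : -51
DUP      : -51 -51
GT       : 0
PUSH 12  : 0 12
GT       : 0
PUSH -8  : 0 -8
POP      : 0
PUSH 7   : 0 7
SUB      : -7
PUSH -15 : -7 -15
MOD      : -7
PUSH 14  : -7 14
ADD      : 7
PUSH 30  : 7 30
LOAD 2   : 7 30 0
ROT      : 30 0 7
SWAP     : 30 7 0
MUL      : 30 0
PUSH 12  : 30 0 12
DUP      : 30 0 12 12
SUB      : 30 0 0
GT       : 30 0
SWAP     : 0 30
MUL      : 0
PUSH -17 : 0 -17
POP      : 0
LOAD 2   : 0 0
ADD      : 0
POP      : (empty)

0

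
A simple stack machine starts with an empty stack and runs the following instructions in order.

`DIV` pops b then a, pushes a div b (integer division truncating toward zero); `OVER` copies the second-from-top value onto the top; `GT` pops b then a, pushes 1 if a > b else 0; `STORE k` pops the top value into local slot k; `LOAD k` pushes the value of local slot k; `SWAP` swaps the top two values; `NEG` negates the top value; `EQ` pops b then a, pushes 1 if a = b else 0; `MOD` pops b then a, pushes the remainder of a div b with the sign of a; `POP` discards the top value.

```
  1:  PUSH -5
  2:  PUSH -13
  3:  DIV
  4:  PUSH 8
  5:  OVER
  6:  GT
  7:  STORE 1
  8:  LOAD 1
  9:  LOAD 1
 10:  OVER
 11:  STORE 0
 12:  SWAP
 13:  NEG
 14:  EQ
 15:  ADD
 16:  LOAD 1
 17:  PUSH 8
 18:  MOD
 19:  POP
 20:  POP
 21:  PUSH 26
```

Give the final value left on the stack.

PUSH -5  -> -5
PUSH -13 -> -5 -13
DIV      -> 0
PUSH 8   -> 0 8
OVER     -> 0 8 0
GT       -> 0 1
STORE 1  -> 0
LOAD 1   -> 0 1
LOAD 1   -> 0 1 1
OVER     -> 0 1 1 1
STORE 0  -> 0 1 1
SWAP     -> 0 1 1
NEG      -> 0 1 -1
EQ       -> 0 0
ADD      -> 0
LOAD 1   -> 0 1
PUSH 8   -> 0 1 8
MOD      -> 0 1
POP      -> 0
POP      -> (empty)
PUSH 26  -> 26

26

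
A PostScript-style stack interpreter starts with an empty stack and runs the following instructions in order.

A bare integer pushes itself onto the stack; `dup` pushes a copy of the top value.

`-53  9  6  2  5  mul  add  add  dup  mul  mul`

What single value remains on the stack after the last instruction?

-53  [-53]
9    [-53, 9]
6    [-53, 9, 6]
2    [-53, 9, 6, 2]
5    [-53, 9, 6, 2, 5]
mul  [-53, 9, 6, 10]
add  [-53, 9, 16]
add  [-53, 25]
dup  [-53, 25, 25]
mul  [-53, 625]
mul  [-33125]

-33125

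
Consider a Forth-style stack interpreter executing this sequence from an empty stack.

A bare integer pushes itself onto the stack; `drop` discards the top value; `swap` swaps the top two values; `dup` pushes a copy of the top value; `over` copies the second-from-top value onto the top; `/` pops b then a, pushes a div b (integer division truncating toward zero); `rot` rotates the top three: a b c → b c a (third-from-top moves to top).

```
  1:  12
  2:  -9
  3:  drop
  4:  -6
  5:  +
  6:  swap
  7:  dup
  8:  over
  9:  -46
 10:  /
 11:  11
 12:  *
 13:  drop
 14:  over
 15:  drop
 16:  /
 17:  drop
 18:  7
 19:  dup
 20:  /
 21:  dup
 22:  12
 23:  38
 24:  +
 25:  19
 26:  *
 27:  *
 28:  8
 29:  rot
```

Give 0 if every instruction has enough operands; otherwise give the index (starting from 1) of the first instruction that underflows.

12   -> [12]
-9   -> [12, -9]
drop -> [12]
-6   -> [12, -6]
+    -> [6]
swap  — needs 2 operands, stack has 1 → underflow

6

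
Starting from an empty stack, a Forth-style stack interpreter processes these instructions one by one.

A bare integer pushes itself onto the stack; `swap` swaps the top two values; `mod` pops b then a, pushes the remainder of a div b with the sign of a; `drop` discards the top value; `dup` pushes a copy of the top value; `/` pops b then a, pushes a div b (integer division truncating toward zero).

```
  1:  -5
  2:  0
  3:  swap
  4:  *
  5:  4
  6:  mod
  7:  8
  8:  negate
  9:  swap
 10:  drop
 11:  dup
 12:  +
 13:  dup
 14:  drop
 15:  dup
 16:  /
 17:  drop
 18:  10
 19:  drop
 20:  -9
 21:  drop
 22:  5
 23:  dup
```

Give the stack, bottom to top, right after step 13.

-5     → [-5]
0      → [-5, 0]
swap   → [0, -5]
*      → [0]
4      → [0, 4]
mod    → [0]
8      → [0, 8]
negate → [0, -8]
swap   → [-8, 0]
drop   → [-8]
dup    → [-8, -8]
+      → [-16]
dup    → [-16, -16]

[-16, -16]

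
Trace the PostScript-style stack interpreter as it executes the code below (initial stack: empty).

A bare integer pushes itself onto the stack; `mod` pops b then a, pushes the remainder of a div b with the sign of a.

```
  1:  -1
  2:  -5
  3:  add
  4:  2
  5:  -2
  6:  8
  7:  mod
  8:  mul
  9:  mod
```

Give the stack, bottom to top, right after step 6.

-1   [-1]
-5   [-1, -5]
add  [-6]
2    [-6, 2]
-2   [-6, 2, -2]
8    [-6, 2, -2, 8]

[-6, 2, -2, 8]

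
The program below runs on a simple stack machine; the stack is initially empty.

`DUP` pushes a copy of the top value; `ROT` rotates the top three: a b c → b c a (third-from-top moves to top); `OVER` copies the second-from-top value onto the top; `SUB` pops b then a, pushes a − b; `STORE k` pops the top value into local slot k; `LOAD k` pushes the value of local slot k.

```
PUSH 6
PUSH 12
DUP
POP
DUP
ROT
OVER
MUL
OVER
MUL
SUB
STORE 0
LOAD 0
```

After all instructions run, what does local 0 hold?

PUSH 6  : [6]
PUSH 12 : [6, 12]
DUP     : [6, 12, 12]
POP     : [6, 12]
DUP     : [6, 12, 12]
ROT     : [12, 12, 6]
OVER    : [12, 12, 6, 12]
MUL     : [12, 12, 72]
OVER    : [12, 12, 72, 12]
MUL     : [12, 12, 864]
SUB     : [12, -852]
STORE 0 : [12]
LOAD 0  : [12, -852]

-852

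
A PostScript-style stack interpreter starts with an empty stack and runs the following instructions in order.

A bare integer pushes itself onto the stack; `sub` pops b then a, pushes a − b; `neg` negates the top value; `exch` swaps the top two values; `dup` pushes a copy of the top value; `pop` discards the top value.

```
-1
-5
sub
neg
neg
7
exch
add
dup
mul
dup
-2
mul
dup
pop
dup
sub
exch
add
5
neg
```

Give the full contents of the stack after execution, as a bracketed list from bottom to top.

-1   → [-1]
-5   → [-1, -5]
sub  → [4]
neg  → [-4]
neg  → [4]
7    → [4, 7]
exch → [7, 4]
add  → [11]
dup  → [11, 11]
mul  → [121]
dup  → [121, 121]
-2   → [121, 121, -2]
mul  → [121, -242]
dup  → [121, -242, -242]
pop  → [121, -242]
dup  → [121, -242, -242]
sub  → [121, 0]
exch → [0, 121]
add  → [121]
5    → [121, 5]
neg  → [121, -5]

[121, -5]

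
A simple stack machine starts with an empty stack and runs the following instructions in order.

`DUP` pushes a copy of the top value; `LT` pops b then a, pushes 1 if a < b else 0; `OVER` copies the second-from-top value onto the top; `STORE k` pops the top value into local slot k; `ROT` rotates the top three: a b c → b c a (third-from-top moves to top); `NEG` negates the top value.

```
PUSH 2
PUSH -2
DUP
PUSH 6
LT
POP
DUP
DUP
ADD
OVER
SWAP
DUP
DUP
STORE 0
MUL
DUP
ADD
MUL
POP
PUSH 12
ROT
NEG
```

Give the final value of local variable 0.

-4

PUSH 2  -> [2]
PUSH -2 -> [2, -2]
DUP     -> [2, -2, -2]
PUSH 6  -> [2, -2, -2, 6]
LT      -> [2, -2, 1]
POP     -> [2, -2]
DUP     -> [2, -2, -2]
DUP     -> [2, -2, -2, -2]
ADD     -> [2, -2, -4]
OVER    -> [2, -2, -4, -2]
SWAP    -> [2, -2, -2, -4]
DUP     -> [2, -2, -2, -4, -4]
DUP     -> [2, -2, -2, -4, -4, -4]
STORE 0 -> [2, -2, -2, -4, -4]
MUL     -> [2, -2, -2, 16]
DUP     -> [2, -2, -2, 16, 16]
ADD     -> [2, -2, -2, 32]
MUL     -> [2, -2, -64]
POP     -> [2, -2]
PUSH 12 -> [2, -2, 12]
ROT     -> [-2, 12, 2]
NEG     -> [-2, 12, -2]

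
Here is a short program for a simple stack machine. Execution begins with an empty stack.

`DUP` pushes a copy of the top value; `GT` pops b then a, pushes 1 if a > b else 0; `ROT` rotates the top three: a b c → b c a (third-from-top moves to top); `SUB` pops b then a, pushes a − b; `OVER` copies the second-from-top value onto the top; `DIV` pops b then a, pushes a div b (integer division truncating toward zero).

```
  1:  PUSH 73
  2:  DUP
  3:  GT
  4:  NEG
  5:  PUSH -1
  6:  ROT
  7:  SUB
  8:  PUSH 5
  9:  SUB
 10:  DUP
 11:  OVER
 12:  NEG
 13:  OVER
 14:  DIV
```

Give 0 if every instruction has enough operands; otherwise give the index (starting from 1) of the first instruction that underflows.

PUSH 73 → [73]
DUP     → [73, 73]
GT      → [0]
NEG     → [0]
PUSH -1 → [0, -1]
ROT  — needs 3 operands, stack has 2 → underflow

6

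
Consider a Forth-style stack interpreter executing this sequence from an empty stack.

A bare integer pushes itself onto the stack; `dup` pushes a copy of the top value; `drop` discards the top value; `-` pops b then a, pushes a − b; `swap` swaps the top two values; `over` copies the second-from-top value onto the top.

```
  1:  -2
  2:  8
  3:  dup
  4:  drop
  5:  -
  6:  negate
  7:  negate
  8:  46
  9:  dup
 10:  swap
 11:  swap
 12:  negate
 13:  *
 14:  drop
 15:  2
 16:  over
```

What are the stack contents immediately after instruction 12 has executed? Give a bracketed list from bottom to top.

-2     : [-2]
8      : [-2, 8]
dup    : [-2, 8, 8]
drop   : [-2, 8]
-      : [-10]
negate : [10]
negate : [-10]
46     : [-10, 46]
dup    : [-10, 46, 46]
swap   : [-10, 46, 46]
swap   : [-10, 46, 46]
negate : [-10, 46, -46]

[-10, 46, -46]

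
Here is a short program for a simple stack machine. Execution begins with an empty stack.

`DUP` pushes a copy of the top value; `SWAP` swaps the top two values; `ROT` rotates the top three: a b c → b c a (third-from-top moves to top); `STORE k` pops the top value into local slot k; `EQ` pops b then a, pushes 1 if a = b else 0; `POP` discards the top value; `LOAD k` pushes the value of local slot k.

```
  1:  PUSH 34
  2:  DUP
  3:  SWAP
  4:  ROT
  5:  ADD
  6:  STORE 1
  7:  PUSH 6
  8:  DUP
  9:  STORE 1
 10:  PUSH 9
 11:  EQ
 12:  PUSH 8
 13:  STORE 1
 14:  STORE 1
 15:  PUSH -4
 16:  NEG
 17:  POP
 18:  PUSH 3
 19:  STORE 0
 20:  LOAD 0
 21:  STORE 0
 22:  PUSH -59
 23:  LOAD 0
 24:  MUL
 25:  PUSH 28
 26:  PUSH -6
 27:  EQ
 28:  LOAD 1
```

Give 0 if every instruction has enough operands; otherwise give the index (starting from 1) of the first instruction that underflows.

4

PUSH 34  [34]
DUP      [34, 34]
SWAP     [34, 34]
ROT  — needs 3 operands, stack has 2 → underflow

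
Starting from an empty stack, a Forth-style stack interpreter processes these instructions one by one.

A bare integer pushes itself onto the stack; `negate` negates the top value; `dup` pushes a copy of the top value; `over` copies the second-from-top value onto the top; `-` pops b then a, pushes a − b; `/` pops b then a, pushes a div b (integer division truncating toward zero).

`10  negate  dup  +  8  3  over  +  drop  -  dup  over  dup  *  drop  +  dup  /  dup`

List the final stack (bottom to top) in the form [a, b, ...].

[1, 1]

10      [10]
negate  [-10]
dup     [-10, -10]
+       [-20]
8       [-20, 8]
3       [-20, 8, 3]
over    [-20, 8, 3, 8]
+       [-20, 8, 11]
drop    [-20, 8]
-       [-28]
dup     [-28, -28]
over    [-28, -28, -28]
dup     [-28, -28, -28, -28]
*       [-28, -28, 784]
drop    [-28, -28]
+       [-56]
dup     [-56, -56]
/       [1]
dup     [1, 1]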